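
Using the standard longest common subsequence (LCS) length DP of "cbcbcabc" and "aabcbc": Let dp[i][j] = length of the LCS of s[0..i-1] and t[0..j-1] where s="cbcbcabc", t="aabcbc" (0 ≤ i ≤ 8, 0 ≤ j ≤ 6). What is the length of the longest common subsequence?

4

   ''  a  a  b  c  b  c
''  0  0  0  0  0  0  0
 c  0  0  0  0  1  1  1
 b  0  0  0  1  1  2  2
 c  0  0  0  1  2  2  3
 b  0  0  0  1  2  3  3
 c  0  0  0  1  2  3  4
 a  0  1  1  1  2  3  4
 b  0  1  1  2  2  3  4
 c  0  1  1  2  3  3  4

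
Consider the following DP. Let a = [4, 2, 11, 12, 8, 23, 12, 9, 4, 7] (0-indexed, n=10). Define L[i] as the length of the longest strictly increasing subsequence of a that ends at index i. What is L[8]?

   i    0    1    2    3    4    5    6    7    8    9
a[i]    4    2   11   12    8   23   12    9    4    7
L[i]    1    1    2    3    2    4    3    3    2    3

2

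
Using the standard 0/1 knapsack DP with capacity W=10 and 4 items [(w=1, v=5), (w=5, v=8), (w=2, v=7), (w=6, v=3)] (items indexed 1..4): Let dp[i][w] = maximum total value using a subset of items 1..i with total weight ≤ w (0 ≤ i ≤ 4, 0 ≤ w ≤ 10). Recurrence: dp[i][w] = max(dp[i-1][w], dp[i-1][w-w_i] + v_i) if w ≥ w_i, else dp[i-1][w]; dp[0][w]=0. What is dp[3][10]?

i\w   0   1   2   3   4   5   6   7   8   9  10
  0   0   0   0   0   0   0   0   0   0   0   0
  1   0   5   5   5   5   5   5   5   5   5   5
  2   0   5   5   5   5   8  13  13  13  13  13
  3   0   5   7  12  12  12  13  15  20  20  20
  4   0   5   7  12  12  12  13  15  20  20  20

20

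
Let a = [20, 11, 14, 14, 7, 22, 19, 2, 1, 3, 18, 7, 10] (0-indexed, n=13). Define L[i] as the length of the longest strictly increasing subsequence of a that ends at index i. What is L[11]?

   i    0    1    2    3    4    5    6    7    8    9   10   11   12
a[i]   20   11   14   14    7   22   19    2    1    3   18    7   10
L[i]    1    1    2    2    1    3    3    1    1    2    3    3    4

3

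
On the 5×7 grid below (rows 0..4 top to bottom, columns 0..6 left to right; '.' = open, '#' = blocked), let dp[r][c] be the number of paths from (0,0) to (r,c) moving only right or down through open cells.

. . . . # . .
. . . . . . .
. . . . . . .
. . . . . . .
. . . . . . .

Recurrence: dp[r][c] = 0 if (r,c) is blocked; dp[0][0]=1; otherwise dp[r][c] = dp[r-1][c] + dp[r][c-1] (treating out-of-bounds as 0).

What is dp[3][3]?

20

r\c   0   1   2   3   4   5   6
  0   1   1   1   1   0   0   0
  1   1   2   3   4   4   4   4
  2   1   3   6  10  14  18  22
  3   1   4  10  20  34  52  74
  4   1   5  15  35  69 121 195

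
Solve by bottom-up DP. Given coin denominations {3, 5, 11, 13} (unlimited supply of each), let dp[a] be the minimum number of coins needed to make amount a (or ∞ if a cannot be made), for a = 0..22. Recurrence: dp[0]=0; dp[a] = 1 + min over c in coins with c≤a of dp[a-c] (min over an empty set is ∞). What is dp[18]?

2

 a  0  1  2  3  4  5  6  7  8  9 10 11 12 13 14 15 16 17 18 19 20 21 22
dp  0  -  -  1  -  1  2  -  2  3  2  1  4  1  2  3  2  3  2  3  4  3  2
(- denotes ∞ / unreachable)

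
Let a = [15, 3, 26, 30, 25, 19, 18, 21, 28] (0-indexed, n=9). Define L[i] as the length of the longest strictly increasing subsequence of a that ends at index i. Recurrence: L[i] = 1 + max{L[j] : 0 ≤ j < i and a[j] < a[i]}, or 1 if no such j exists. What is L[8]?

4

   i    0    1    2    3    4    5    6    7    8
a[i]   15    3   26   30   25   19   18   21   28
L[i]    1    1    2    3    2    2    2    3    4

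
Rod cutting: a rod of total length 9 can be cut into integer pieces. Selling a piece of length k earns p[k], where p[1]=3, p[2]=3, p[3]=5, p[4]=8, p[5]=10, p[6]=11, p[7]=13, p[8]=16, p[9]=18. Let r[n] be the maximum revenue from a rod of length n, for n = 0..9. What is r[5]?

   n    0    1    2    3    4    5    6    7    8    9
r[n]    0    3    6    9   12   15   18   21   24   27

15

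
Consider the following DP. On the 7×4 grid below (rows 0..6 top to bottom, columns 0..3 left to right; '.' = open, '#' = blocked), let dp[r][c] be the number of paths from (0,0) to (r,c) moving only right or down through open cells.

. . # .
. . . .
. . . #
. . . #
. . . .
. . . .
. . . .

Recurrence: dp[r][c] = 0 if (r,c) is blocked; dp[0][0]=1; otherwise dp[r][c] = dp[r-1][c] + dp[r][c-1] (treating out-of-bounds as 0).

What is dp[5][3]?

r\c   0   1   2   3
  0   1   1   0   0
  1   1   2   2   2
  2   1   3   5   0
  3   1   4   9   0
  4   1   5  14  14
  5   1   6  20  34
  6   1   7  27  61

34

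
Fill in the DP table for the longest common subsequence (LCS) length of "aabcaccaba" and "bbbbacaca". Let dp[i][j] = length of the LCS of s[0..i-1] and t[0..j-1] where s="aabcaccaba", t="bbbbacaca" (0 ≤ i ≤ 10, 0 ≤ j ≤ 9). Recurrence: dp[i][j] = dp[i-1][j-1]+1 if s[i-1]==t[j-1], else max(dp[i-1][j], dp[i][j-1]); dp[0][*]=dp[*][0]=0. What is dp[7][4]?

   ''  b  b  b  b  a  c  a  c  a
''  0  0  0  0  0  0  0  0  0  0
 a  0  0  0  0  0  1  1  1  1  1
 a  0  0  0  0  0  1  1  2  2  2
 b  0  1  1  1  1  1  1  2  2  2
 c  0  1  1  1  1  1  2  2  3  3
 a  0  1  1  1  1  2  2  3  3  4
 c  0  1  1  1  1  2  3  3  4  4
 c  0  1  1  1  1  2  3  3  4  4
 a  0  1  1  1  1  2  3  4  4  5
 b  0  1  2  2  2  2  3  4  4  5
 a  0  1  2  2  2  3  3  4  4  5

1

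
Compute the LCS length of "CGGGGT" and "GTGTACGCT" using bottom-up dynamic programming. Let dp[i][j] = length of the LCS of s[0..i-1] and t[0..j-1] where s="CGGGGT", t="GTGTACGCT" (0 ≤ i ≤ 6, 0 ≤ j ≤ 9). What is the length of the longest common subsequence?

4

   ''  G  T  G  T  A  C  G  C  T
''  0  0  0  0  0  0  0  0  0  0
 C  0  0  0  0  0  0  1  1  1  1
 G  0  1  1  1  1  1  1  2  2  2
 G  0  1  1  2  2  2  2  2  2  2
 G  0  1  1  2  2  2  2  3  3  3
 G  0  1  1  2  2  2  2  3  3  3
 T  0  1  2  2  3  3  3  3  3  4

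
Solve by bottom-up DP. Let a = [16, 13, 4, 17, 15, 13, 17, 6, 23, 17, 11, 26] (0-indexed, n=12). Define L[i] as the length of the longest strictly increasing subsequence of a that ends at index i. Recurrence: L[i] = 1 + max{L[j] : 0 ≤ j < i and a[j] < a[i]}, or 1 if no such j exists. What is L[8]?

   i    0    1    2    3    4    5    6    7    8    9   10   11
a[i]   16   13    4   17   15   13   17    6   23   17   11   26
L[i]    1    1    1    2    2    2    3    2    4    3    3    5

4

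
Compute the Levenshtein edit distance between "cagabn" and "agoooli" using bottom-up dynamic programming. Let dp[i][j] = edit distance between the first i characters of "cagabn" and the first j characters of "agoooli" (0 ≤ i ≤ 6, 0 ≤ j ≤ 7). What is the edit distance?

6

   ''  a  g  o  o  o  l  i
''  0  1  2  3  4  5  6  7
 c  1  1  2  3  4  5  6  7
 a  2  1  2  3  4  5  6  7
 g  3  2  1  2  3  4  5  6
 a  4  3  2  2  3  4  5  6
 b  5  4  3  3  3  4  5  6
 n  6  5  4  4  4  4  5  6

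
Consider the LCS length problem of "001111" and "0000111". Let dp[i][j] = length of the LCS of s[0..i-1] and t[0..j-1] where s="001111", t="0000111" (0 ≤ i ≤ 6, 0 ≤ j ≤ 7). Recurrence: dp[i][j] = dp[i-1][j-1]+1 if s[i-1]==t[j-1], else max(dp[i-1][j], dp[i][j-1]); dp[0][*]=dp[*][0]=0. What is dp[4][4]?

2

   ''  0  0  0  0  1  1  1
''  0  0  0  0  0  0  0  0
 0  0  1  1  1  1  1  1  1
 0  0  1  2  2  2  2  2  2
 1  0  1  2  2  2  3  3  3
 1  0  1  2  2  2  3  4  4
 1  0  1  2  2  2  3  4  5
 1  0  1  2  2  2  3  4  5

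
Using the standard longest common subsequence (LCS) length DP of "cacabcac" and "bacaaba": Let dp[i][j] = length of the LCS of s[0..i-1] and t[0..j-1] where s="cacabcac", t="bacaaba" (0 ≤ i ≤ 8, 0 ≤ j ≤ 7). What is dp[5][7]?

   ''  b  a  c  a  a  b  a
''  0  0  0  0  0  0  0  0
 c  0  0  0  1  1  1  1  1
 a  0  0  1  1  2  2  2  2
 c  0  0  1  2  2  2  2  2
 a  0  0  1  2  3  3  3  3
 b  0  1  1  2  3  3  4  4
 c  0  1  1  2  3  3  4  4
 a  0  1  2  2  3  4  4  5
 c  0  1  2  3  3  4  4  5

4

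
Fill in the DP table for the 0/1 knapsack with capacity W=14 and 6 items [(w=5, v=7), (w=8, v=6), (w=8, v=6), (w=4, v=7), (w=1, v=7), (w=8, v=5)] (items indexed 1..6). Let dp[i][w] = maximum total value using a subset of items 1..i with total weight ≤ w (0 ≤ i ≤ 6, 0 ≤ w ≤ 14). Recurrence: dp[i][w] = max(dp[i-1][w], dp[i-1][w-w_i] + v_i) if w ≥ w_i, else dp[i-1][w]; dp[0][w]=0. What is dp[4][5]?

7

i\w   0   1   2   3   4   5   6   7   8   9  10  11  12  13  14
  0   0   0   0   0   0   0   0   0   0   0   0   0   0   0   0
  1   0   0   0   0   0   7   7   7   7   7   7   7   7   7   7
  2   0   0   0   0   0   7   7   7   7   7   7   7   7  13  13
  3   0   0   0   0   0   7   7   7   7   7   7   7   7  13  13
  4   0   0   0   0   7   7   7   7   7  14  14  14  14  14  14
  5   0   7   7   7   7  14  14  14  14  14  21  21  21  21  21
  6   0   7   7   7   7  14  14  14  14  14  21  21  21  21  21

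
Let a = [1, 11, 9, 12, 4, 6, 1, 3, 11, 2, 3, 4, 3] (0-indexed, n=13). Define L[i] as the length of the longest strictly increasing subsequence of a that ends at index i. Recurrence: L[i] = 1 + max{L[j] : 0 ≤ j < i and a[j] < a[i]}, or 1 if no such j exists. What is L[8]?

4

   i    0    1    2    3    4    5    6    7    8    9   10   11   12
a[i]    1   11    9   12    4    6    1    3   11    2    3    4    3
L[i]    1    2    2    3    2    3    1    2    4    2    3    4    3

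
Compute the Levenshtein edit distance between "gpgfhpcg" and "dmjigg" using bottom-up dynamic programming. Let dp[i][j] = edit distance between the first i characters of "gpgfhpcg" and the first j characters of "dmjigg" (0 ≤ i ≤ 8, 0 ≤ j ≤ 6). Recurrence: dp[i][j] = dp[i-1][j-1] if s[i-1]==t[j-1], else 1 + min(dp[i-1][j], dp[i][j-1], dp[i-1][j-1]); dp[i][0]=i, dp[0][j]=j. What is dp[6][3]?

   ''  d  m  j  i  g  g
''  0  1  2  3  4  5  6
 g  1  1  2  3  4  4  5
 p  2  2  2  3  4  5  5
 g  3  3  3  3  4  4  5
 f  4  4  4  4  4  5  5
 h  5  5  5  5  5  5  6
 p  6  6  6  6  6  6  6
 c  7  7  7  7  7  7  7
 g  8  8  8  8  8  7  7

6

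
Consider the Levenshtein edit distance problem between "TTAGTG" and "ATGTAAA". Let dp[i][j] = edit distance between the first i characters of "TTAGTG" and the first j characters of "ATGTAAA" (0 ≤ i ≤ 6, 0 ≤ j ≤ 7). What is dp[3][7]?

   ''  A  T  G  T  A  A  A
''  0  1  2  3  4  5  6  7
 T  1  1  1  2  3  4  5  6
 T  2  2  1  2  2  3  4  5
 A  3  2  2  2  3  2  3  4
 G  4  3  3  2  3  3  3  4
 T  5  4  3  3  2  3  4  4
 G  6  5  4  3  3  3  4  5

4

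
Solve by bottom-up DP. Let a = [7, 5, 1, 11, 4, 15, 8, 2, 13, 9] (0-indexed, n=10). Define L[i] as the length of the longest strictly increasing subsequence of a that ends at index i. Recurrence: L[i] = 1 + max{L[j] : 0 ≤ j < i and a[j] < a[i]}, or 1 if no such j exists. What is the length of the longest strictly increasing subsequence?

   i    0    1    2    3    4    5    6    7    8    9
a[i]    7    5    1   11    4   15    8    2   13    9
L[i]    1    1    1    2    2    3    3    2    4    4

4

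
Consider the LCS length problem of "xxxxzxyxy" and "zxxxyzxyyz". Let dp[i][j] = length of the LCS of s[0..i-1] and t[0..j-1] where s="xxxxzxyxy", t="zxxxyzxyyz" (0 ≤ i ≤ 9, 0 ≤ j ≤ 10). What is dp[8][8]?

   ''  z  x  x  x  y  z  x  y  y  z
''  0  0  0  0  0  0  0  0  0  0  0
 x  0  0  1  1  1  1  1  1  1  1  1
 x  0  0  1  2  2  2  2  2  2  2  2
 x  0  0  1  2  3  3  3  3  3  3  3
 x  0  0  1  2  3  3  3  4  4  4  4
 z  0  1  1  2  3  3  4  4  4  4  5
 x  0  1  2  2  3  3  4  5  5  5  5
 y  0  1  2  2  3  4  4  5  6  6  6
 x  0  1  2  3  3  4  4  5  6  6  6
 y  0  1  2  3  3  4  4  5  6  7  7

6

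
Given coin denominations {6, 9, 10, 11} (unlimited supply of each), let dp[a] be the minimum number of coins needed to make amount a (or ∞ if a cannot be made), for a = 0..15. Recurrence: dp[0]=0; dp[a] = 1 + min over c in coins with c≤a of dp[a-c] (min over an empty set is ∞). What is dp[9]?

1

 a  0  1  2  3  4  5  6  7  8  9 10 11 12 13 14 15
dp  0  -  -  -  -  -  1  -  -  1  1  1  2  -  -  2
(- denotes ∞ / unreachable)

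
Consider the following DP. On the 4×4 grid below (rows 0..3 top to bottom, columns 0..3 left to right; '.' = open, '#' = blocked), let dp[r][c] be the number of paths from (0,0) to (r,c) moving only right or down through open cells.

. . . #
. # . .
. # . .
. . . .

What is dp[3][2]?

2

r\c   0   1   2   3
  0   1   1   1   0
  1   1   0   1   1
  2   1   0   1   2
  3   1   1   2   4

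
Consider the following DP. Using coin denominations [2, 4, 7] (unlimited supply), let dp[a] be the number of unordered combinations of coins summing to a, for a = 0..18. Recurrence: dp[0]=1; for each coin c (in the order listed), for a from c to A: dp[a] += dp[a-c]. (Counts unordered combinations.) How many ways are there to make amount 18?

after  coin     0     1     2     3     4     5     6     7     8     9    10    11    12    13    14    15    16    17    18
          2     1     0     1     0     1     0     1     0     1     0     1     0     1     0     1     0     1     0     1
          4     1     0     1     0     2     0     2     0     3     0     3     0     4     0     4     0     5     0     5
          7     1     0     1     0     2     0     2     1     3     1     3     2     4     2     5     3     6     3     7

7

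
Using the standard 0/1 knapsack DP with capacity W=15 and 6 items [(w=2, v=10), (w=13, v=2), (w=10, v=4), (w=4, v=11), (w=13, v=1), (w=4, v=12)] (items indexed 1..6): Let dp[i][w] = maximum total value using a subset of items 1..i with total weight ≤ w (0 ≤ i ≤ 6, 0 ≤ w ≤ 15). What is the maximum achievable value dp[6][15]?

i\w   0   1   2   3   4   5   6   7   8   9  10  11  12  13  14  15
  0   0   0   0   0   0   0   0   0   0   0   0   0   0   0   0   0
  1   0   0  10  10  10  10  10  10  10  10  10  10  10  10  10  10
  2   0   0  10  10  10  10  10  10  10  10  10  10  10  10  10  12
  3   0   0  10  10  10  10  10  10  10  10  10  10  14  14  14  14
  4   0   0  10  10  11  11  21  21  21  21  21  21  21  21  21  21
  5   0   0  10  10  11  11  21  21  21  21  21  21  21  21  21  21
  6   0   0  10  10  12  12  22  22  23  23  33  33  33  33  33  33

33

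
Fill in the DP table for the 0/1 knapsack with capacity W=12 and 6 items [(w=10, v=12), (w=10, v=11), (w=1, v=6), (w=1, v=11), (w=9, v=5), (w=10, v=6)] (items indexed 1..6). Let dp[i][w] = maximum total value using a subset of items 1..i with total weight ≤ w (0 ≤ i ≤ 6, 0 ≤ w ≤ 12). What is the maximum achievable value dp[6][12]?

29

i\w   0   1   2   3   4   5   6   7   8   9  10  11  12
  0   0   0   0   0   0   0   0   0   0   0   0   0   0
  1   0   0   0   0   0   0   0   0   0   0  12  12  12
  2   0   0   0   0   0   0   0   0   0   0  12  12  12
  3   0   6   6   6   6   6   6   6   6   6  12  18  18
  4   0  11  17  17  17  17  17  17  17  17  17  23  29
  5   0  11  17  17  17  17  17  17  17  17  17  23  29
  6   0  11  17  17  17  17  17  17  17  17  17  23  29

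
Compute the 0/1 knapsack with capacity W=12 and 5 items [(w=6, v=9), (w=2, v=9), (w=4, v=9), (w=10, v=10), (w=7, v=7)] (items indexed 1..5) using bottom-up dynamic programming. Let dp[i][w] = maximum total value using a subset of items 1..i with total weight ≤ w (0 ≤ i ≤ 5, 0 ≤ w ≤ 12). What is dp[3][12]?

27

i\w   0   1   2   3   4   5   6   7   8   9  10  11  12
  0   0   0   0   0   0   0   0   0   0   0   0   0   0
  1   0   0   0   0   0   0   9   9   9   9   9   9   9
  2   0   0   9   9   9   9   9   9  18  18  18  18  18
  3   0   0   9   9   9   9  18  18  18  18  18  18  27
  4   0   0   9   9   9   9  18  18  18  18  18  18  27
  5   0   0   9   9   9   9  18  18  18  18  18  18  27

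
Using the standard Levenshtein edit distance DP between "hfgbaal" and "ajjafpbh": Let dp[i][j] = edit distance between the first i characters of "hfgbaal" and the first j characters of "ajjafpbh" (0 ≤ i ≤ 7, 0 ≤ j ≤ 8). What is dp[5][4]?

   ''  a  j  j  a  f  p  b  h
''  0  1  2  3  4  5  6  7  8
 h  1  1  2  3  4  5  6  7  7
 f  2  2  2  3  4  4  5  6  7
 g  3  3  3  3  4  5  5  6  7
 b  4  4  4  4  4  5  6  5  6
 a  5  4  5  5  4  5  6  6  6
 a  6  5  5  6  5  5  6  7  7
 l  7  6  6  6  6  6  6  7  8

4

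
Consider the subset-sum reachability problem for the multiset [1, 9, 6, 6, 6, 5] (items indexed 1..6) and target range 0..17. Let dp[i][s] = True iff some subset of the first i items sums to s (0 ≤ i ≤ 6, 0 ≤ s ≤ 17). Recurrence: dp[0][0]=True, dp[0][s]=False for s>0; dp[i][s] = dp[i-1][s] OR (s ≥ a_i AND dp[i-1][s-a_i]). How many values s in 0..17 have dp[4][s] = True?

10

i\s   0   1   2   3   4   5   6   7   8   9  10  11  12  13  14  15  16  17
  0   T   F   F   F   F   F   F   F   F   F   F   F   F   F   F   F   F   F
  1   T   T   F   F   F   F   F   F   F   F   F   F   F   F   F   F   F   F
  2   T   T   F   F   F   F   F   F   F   T   T   F   F   F   F   F   F   F
  3   T   T   F   F   F   F   T   T   F   T   T   F   F   F   F   T   T   F
  4   T   T   F   F   F   F   T   T   F   T   T   F   T   T   F   T   T   F
  5   T   T   F   F   F   F   T   T   F   T   T   F   T   T   F   T   T   F
  6   T   T   F   F   F   T   T   T   F   T   T   T   T   T   T   T   T   T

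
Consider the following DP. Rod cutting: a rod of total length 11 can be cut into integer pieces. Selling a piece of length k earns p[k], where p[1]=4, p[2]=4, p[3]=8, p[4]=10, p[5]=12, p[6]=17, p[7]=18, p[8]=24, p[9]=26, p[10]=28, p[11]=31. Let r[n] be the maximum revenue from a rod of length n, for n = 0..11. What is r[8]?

32

   n    0    1    2    3    4    5    6    7    8    9   10   11
r[n]    0    4    8   12   16   20   24   28   32   36   40   44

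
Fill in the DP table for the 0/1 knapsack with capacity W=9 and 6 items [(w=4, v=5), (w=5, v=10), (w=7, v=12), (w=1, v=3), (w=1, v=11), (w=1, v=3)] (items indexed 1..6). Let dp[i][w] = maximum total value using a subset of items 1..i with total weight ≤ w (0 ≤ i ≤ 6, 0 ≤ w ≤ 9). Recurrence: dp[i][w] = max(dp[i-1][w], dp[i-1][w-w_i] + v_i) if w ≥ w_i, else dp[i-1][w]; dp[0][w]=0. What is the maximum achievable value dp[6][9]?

i\w   0   1   2   3   4   5   6   7   8   9
  0   0   0   0   0   0   0   0   0   0   0
  1   0   0   0   0   5   5   5   5   5   5
  2   0   0   0   0   5  10  10  10  10  15
  3   0   0   0   0   5  10  10  12  12  15
  4   0   3   3   3   5  10  13  13  15  15
  5   0  11  14  14  14  16  21  24  24  26
  6   0  11  14  17  17  17  21  24  27  27

27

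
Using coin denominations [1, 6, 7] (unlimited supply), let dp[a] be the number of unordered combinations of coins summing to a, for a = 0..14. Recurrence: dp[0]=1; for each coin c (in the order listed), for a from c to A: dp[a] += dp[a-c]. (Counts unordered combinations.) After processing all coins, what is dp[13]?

after  coin     0     1     2     3     4     5     6     7     8     9    10    11    12    13    14
          1     1     1     1     1     1     1     1     1     1     1     1     1     1     1     1
          6     1     1     1     1     1     1     2     2     2     2     2     2     3     3     3
          7     1     1     1     1     1     1     2     3     3     3     3     3     4     5     6

5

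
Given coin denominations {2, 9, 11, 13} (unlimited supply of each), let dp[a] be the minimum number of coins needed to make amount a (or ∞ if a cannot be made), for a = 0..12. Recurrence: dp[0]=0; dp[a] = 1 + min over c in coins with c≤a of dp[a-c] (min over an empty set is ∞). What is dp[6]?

 a  0  1  2  3  4  5  6  7  8  9 10 11 12
dp  0  -  1  -  2  -  3  -  4  1  5  1  6
(- denotes ∞ / unreachable)

3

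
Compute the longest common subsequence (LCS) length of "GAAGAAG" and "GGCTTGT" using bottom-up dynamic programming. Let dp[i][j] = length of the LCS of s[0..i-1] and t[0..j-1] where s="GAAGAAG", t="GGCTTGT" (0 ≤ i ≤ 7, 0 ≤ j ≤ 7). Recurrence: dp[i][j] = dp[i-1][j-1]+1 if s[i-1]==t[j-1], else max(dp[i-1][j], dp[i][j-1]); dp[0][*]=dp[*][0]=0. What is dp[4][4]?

   ''  G  G  C  T  T  G  T
''  0  0  0  0  0  0  0  0
 G  0  1  1  1  1  1  1  1
 A  0  1  1  1  1  1  1  1
 A  0  1  1  1  1  1  1  1
 G  0  1  2  2  2  2  2  2
 A  0  1  2  2  2  2  2  2
 A  0  1  2  2  2  2  2  2
 G  0  1  2  2  2  2  3  3

2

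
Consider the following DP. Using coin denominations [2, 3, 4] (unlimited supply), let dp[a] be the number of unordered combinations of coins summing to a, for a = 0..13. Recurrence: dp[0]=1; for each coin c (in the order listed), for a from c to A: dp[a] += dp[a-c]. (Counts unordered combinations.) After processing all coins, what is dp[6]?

3

after  coin     0     1     2     3     4     5     6     7     8     9    10    11    12    13
          2     1     0     1     0     1     0     1     0     1     0     1     0     1     0
          3     1     0     1     1     1     1     2     1     2     2     2     2     3     2
          4     1     0     1     1     2     1     3     2     4     3     5     4     7     5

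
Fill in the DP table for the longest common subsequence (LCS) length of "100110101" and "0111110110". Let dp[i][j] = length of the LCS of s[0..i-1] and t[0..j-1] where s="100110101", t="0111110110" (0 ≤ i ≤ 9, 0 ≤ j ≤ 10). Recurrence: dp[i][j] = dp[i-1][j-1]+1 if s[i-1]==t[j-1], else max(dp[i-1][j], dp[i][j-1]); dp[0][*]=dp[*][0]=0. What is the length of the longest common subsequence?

   ''  0  1  1  1  1  1  0  1  1  0
''  0  0  0  0  0  0  0  0  0  0  0
 1  0  0  1  1  1  1  1  1  1  1  1
 0  0  1  1  1  1  1  1  2  2  2  2
 0  0  1  1  1  1  1  1  2  2  2  3
 1  0  1  2  2  2  2  2  2  3  3  3
 1  0  1  2  3  3  3  3  3  3  4  4
 0  0  1  2  3  3  3  3  4  4  4  5
 1  0  1  2  3  4  4  4  4  5  5  5
 0  0  1  2  3  4  4  4  5  5  5  6
 1  0  1  2  3  4  5  5  5  6  6  6

6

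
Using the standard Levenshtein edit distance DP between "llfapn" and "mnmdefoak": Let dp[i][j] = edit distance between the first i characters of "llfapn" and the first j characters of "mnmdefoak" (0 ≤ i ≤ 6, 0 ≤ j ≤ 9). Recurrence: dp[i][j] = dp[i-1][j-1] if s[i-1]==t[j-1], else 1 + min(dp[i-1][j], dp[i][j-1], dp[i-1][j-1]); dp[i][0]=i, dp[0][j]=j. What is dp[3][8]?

   ''  m  n  m  d  e  f  o  a  k
''  0  1  2  3  4  5  6  7  8  9
 l  1  1  2  3  4  5  6  7  8  9
 l  2  2  2  3  4  5  6  7  8  9
 f  3  3  3  3  4  5  5  6  7  8
 a  4  4  4  4  4  5  6  6  6  7
 p  5  5  5  5  5  5  6  7  7  7
 n  6  6  5  6  6  6  6  7  8  8

7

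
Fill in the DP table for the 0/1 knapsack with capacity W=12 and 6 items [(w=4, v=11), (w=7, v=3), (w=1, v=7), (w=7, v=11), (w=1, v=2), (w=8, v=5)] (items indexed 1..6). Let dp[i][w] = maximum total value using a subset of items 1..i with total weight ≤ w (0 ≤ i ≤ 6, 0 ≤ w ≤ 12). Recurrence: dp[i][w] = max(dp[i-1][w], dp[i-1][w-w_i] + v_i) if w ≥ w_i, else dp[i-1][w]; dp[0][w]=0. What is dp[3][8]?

18

i\w   0   1   2   3   4   5   6   7   8   9  10  11  12
  0   0   0   0   0   0   0   0   0   0   0   0   0   0
  1   0   0   0   0  11  11  11  11  11  11  11  11  11
  2   0   0   0   0  11  11  11  11  11  11  11  14  14
  3   0   7   7   7  11  18  18  18  18  18  18  18  21
  4   0   7   7   7  11  18  18  18  18  18  18  22  29
  5   0   7   9   9  11  18  20  20  20  20  20  22  29
  6   0   7   9   9  11  18  20  20  20  20  20  22  29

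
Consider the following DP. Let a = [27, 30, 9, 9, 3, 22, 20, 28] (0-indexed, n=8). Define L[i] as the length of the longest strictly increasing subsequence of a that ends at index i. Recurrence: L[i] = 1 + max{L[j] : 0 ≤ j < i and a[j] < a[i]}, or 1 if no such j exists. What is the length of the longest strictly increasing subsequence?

3

   i    0    1    2    3    4    5    6    7
a[i]   27   30    9    9    3   22   20   28
L[i]    1    2    1    1    1    2    2    3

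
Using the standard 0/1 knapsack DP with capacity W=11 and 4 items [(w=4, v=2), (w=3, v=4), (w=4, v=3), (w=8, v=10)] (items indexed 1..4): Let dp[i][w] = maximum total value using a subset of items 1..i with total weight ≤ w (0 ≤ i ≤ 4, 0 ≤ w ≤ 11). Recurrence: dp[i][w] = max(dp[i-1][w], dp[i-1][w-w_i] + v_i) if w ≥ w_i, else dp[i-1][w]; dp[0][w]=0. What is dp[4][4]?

4

i\w   0   1   2   3   4   5   6   7   8   9  10  11
  0   0   0   0   0   0   0   0   0   0   0   0   0
  1   0   0   0   0   2   2   2   2   2   2   2   2
  2   0   0   0   4   4   4   4   6   6   6   6   6
  3   0   0   0   4   4   4   4   7   7   7   7   9
  4   0   0   0   4   4   4   4   7  10  10  10  14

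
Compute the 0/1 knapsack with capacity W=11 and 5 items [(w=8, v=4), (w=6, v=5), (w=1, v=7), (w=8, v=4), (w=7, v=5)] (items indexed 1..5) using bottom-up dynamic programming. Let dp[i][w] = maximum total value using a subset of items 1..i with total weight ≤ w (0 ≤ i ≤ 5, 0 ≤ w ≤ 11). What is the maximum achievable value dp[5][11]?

12

i\w   0   1   2   3   4   5   6   7   8   9  10  11
  0   0   0   0   0   0   0   0   0   0   0   0   0
  1   0   0   0   0   0   0   0   0   4   4   4   4
  2   0   0   0   0   0   0   5   5   5   5   5   5
  3   0   7   7   7   7   7   7  12  12  12  12  12
  4   0   7   7   7   7   7   7  12  12  12  12  12
  5   0   7   7   7   7   7   7  12  12  12  12  12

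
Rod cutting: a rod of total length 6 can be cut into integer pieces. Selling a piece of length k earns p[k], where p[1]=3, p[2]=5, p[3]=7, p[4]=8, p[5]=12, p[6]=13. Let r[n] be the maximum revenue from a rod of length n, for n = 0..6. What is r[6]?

18

   n    0    1    2    3    4    5    6
r[n]    0    3    6    9   12   15   18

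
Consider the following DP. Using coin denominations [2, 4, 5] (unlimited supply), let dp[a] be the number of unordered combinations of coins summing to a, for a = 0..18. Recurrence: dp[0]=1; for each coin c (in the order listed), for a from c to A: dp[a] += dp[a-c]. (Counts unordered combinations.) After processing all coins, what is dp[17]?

after  coin     0     1     2     3     4     5     6     7     8     9    10    11    12    13    14    15    16    17    18
          2     1     0     1     0     1     0     1     0     1     0     1     0     1     0     1     0     1     0     1
          4     1     0     1     0     2     0     2     0     3     0     3     0     4     0     4     0     5     0     5
          5     1     0     1     0     2     1     2     1     3     2     4     2     5     3     6     4     7     5     8

5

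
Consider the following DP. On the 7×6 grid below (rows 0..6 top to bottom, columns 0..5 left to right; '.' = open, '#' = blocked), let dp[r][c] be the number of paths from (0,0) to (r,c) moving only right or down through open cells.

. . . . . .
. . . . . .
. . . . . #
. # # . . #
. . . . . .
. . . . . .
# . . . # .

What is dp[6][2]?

5

r\c   0   1   2   3   4   5
  0   1   1   1   1   1   1
  1   1   2   3   4   5   6
  2   1   3   6  10  15   0
  3   1   0   0  10  25   0
  4   1   1   1  11  36  36
  5   1   2   3  14  50  86
  6   0   2   5  19   0  86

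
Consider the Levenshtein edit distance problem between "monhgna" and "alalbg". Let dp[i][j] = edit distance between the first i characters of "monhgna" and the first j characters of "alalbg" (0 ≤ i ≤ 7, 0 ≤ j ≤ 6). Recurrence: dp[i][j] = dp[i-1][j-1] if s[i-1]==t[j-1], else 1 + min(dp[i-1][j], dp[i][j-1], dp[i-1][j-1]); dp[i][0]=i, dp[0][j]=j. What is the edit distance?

7

   ''  a  l  a  l  b  g
''  0  1  2  3  4  5  6
 m  1  1  2  3  4  5  6
 o  2  2  2  3  4  5  6
 n  3  3  3  3  4  5  6
 h  4  4  4  4  4  5  6
 g  5  5  5  5  5  5  5
 n  6  6  6  6  6  6  6
 a  7  6  7  6  7  7  7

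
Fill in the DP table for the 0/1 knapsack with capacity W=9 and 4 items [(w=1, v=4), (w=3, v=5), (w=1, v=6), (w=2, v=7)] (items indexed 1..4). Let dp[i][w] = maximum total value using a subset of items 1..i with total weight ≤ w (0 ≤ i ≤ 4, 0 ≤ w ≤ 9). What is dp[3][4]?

11

i\w   0   1   2   3   4   5   6   7   8   9
  0   0   0   0   0   0   0   0   0   0   0
  1   0   4   4   4   4   4   4   4   4   4
  2   0   4   4   5   9   9   9   9   9   9
  3   0   6  10  10  11  15  15  15  15  15
  4   0   6  10  13  17  17  18  22  22  22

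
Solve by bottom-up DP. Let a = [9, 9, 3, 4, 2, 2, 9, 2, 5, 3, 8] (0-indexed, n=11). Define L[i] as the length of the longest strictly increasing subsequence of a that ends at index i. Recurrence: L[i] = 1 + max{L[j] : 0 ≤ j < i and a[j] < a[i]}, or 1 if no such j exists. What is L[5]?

1

   i    0    1    2    3    4    5    6    7    8    9   10
a[i]    9    9    3    4    2    2    9    2    5    3    8
L[i]    1    1    1    2    1    1    3    1    3    2    4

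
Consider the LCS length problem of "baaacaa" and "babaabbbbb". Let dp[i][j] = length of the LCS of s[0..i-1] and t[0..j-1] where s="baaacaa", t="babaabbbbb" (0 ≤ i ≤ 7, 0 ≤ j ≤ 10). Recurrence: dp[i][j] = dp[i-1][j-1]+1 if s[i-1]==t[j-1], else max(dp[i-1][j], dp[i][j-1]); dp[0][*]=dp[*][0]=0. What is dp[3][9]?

3

   ''  b  a  b  a  a  b  b  b  b  b
''  0  0  0  0  0  0  0  0  0  0  0
 b  0  1  1  1  1  1  1  1  1  1  1
 a  0  1  2  2  2  2  2  2  2  2  2
 a  0  1  2  2  3  3  3  3  3  3  3
 a  0  1  2  2  3  4  4  4  4  4  4
 c  0  1  2  2  3  4  4  4  4  4  4
 a  0  1  2  2  3  4  4  4  4  4  4
 a  0  1  2  2  3  4  4  4  4  4  4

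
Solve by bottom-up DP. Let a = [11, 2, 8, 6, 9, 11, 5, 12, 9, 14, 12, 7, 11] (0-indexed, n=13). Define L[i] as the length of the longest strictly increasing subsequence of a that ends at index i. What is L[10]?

5

   i    0    1    2    3    4    5    6    7    8    9   10   11   12
a[i]   11    2    8    6    9   11    5   12    9   14   12    7   11
L[i]    1    1    2    2    3    4    2    5    3    6    5    3    4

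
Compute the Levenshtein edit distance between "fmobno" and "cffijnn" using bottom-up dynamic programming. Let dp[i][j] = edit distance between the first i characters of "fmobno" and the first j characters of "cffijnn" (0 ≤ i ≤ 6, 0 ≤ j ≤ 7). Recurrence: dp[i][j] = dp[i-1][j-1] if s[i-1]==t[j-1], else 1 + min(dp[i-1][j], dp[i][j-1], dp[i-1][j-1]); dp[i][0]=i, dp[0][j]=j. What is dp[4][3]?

   ''  c  f  f  i  j  n  n
''  0  1  2  3  4  5  6  7
 f  1  1  1  2  3  4  5  6
 m  2  2  2  2  3  4  5  6
 o  3  3  3  3  3  4  5  6
 b  4  4  4  4  4  4  5  6
 n  5  5  5  5  5  5  4  5
 o  6  6  6  6  6  6  5  5

4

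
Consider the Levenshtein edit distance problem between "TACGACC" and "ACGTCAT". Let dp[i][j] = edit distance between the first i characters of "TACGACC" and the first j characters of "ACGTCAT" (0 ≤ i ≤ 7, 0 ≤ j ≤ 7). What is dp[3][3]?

2

   ''  A  C  G  T  C  A  T
''  0  1  2  3  4  5  6  7
 T  1  1  2  3  3  4  5  6
 A  2  1  2  3  4  4  4  5
 C  3  2  1  2  3  4  5  5
 G  4  3  2  1  2  3  4  5
 A  5  4  3  2  2  3  3  4
 C  6  5  4  3  3  2  3  4
 C  7  6  5  4  4  3  3  4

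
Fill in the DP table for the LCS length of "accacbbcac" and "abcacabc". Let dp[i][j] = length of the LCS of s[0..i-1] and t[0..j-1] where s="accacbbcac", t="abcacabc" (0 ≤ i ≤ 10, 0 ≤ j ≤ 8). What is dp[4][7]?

4

   ''  a  b  c  a  c  a  b  c
''  0  0  0  0  0  0  0  0  0
 a  0  1  1  1  1  1  1  1  1
 c  0  1  1  2  2  2  2  2  2
 c  0  1  1  2  2  3  3  3  3
 a  0  1  1  2  3  3  4  4  4
 c  0  1  1  2  3  4  4  4  5
 b  0  1  2  2  3  4  4  5  5
 b  0  1  2  2  3  4  4  5  5
 c  0  1  2  3  3  4  4  5  6
 a  0  1  2  3  4  4  5  5  6
 c  0  1  2  3  4  5  5  5  6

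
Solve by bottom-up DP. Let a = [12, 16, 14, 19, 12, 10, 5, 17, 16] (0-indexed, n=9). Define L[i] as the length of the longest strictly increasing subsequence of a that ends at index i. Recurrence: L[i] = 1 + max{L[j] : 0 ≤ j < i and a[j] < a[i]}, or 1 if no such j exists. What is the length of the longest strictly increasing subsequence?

3

   i    0    1    2    3    4    5    6    7    8
a[i]   12   16   14   19   12   10    5   17   16
L[i]    1    2    2    3    1    1    1    3    3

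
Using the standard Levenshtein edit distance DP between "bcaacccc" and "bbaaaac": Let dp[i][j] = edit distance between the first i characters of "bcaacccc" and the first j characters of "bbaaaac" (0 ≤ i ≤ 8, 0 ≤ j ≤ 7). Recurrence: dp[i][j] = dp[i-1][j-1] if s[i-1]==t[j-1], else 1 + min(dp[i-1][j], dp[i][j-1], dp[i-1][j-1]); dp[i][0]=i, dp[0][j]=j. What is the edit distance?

4

   ''  b  b  a  a  a  a  c
''  0  1  2  3  4  5  6  7
 b  1  0  1  2  3  4  5  6
 c  2  1  1  2  3  4  5  5
 a  3  2  2  1  2  3  4  5
 a  4  3  3  2  1  2  3  4
 c  5  4  4  3  2  2  3  3
 c  6  5  5  4  3  3  3  3
 c  7  6  6  5  4  4  4  3
 c  8  7  7  6  5  5  5  4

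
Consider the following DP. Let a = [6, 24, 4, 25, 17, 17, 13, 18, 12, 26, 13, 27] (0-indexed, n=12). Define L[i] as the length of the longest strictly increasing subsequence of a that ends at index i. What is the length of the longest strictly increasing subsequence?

5

   i    0    1    2    3    4    5    6    7    8    9   10   11
a[i]    6   24    4   25   17   17   13   18   12   26   13   27
L[i]    1    2    1    3    2    2    2    3    2    4    3    5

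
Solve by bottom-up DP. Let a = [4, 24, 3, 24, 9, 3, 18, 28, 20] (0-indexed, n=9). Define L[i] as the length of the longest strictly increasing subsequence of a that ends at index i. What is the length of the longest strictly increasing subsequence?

   i    0    1    2    3    4    5    6    7    8
a[i]    4   24    3   24    9    3   18   28   20
L[i]    1    2    1    2    2    1    3    4    4

4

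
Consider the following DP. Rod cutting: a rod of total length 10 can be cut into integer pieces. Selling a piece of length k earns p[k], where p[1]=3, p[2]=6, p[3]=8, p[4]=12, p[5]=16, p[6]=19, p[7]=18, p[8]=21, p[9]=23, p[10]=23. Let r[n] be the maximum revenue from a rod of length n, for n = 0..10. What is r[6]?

   n    0    1    2    3    4    5    6    7    8    9   10
r[n]    0    3    6    9   12   16   19   22   25   28   32

19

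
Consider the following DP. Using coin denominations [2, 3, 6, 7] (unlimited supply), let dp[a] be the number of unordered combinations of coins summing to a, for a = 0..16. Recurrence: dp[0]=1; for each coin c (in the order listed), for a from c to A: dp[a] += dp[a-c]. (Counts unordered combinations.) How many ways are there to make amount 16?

10

after  coin     0     1     2     3     4     5     6     7     8     9    10    11    12    13    14    15    16
          2     1     0     1     0     1     0     1     0     1     0     1     0     1     0     1     0     1
          3     1     0     1     1     1     1     2     1     2     2     2     2     3     2     3     3     3
          6     1     0     1     1     1     1     3     1     3     3     3     3     6     3     6     6     6
          7     1     0     1     1     1     1     3     2     3     4     4     4     7     6     8     9    10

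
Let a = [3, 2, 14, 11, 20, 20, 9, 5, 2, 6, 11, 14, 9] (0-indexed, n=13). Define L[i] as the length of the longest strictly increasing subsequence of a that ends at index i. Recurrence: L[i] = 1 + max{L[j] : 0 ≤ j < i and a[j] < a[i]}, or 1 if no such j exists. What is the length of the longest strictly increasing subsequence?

   i    0    1    2    3    4    5    6    7    8    9   10   11   12
a[i]    3    2   14   11   20   20    9    5    2    6   11   14    9
L[i]    1    1    2    2    3    3    2    2    1    3    4    5    4

5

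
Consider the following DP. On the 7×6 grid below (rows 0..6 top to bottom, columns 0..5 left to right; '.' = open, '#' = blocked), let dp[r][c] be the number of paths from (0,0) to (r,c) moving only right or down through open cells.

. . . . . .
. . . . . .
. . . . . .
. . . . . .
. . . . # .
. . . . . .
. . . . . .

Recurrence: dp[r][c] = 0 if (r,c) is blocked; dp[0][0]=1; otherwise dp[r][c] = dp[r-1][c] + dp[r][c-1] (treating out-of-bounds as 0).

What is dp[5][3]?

56

r\c   0   1   2   3   4   5
  0   1   1   1   1   1   1
  1   1   2   3   4   5   6
  2   1   3   6  10  15  21
  3   1   4  10  20  35  56
  4   1   5  15  35   0  56
  5   1   6  21  56  56 112
  6   1   7  28  84 140 252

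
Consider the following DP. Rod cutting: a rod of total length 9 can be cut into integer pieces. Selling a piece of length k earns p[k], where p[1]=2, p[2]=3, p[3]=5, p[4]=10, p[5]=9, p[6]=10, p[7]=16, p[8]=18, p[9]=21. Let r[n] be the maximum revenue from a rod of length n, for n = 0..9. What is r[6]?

14

   n    0    1    2    3    4    5    6    7    8    9
r[n]    0    2    4    6   10   12   14   16   20   22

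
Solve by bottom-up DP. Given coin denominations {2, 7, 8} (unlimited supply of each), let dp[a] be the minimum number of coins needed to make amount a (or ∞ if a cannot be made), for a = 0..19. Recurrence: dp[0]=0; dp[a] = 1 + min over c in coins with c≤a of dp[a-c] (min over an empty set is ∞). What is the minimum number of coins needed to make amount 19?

 a  0  1  2  3  4  5  6  7  8  9 10 11 12 13 14 15 16 17 18 19
dp  0  -  1  -  2  -  3  1  1  2  2  3  3  4  2  2  2  3  3  4
(- denotes ∞ / unreachable)

4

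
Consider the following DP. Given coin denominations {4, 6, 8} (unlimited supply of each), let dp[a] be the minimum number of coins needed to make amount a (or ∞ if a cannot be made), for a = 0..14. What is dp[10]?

 a  0  1  2  3  4  5  6  7  8  9 10 11 12 13 14
dp  0  -  -  -  1  -  1  -  1  -  2  -  2  -  2
(- denotes ∞ / unreachable)

2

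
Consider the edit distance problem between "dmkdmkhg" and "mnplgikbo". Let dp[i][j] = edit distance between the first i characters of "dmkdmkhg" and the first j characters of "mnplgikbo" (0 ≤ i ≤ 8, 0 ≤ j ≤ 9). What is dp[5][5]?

   ''  m  n  p  l  g  i  k  b  o
''  0  1  2  3  4  5  6  7  8  9
 d  1  1  2  3  4  5  6  7  8  9
 m  2  1  2  3  4  5  6  7  8  9
 k  3  2  2  3  4  5  6  6  7  8
 d  4  3  3  3  4  5  6  7  7  8
 m  5  4  4  4  4  5  6  7  8  8
 k  6  5  5  5  5  5  6  6  7  8
 h  7  6  6  6  6  6  6  7  7  8
 g  8  7  7  7  7  6  7  7  8  8

5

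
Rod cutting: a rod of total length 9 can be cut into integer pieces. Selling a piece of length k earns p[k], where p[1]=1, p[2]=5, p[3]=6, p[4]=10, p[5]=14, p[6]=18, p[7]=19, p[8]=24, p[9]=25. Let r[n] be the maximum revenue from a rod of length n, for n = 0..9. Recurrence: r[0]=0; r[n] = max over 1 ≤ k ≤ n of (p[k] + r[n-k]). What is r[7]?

19

   n    0    1    2    3    4    5    6    7    8    9
r[n]    0    1    5    6   10   14   18   19   24   25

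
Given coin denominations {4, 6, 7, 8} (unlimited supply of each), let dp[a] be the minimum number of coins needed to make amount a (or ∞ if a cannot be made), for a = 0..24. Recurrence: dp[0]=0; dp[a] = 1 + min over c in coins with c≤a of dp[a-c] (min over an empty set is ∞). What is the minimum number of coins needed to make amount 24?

 a  0  1  2  3  4  5  6  7  8  9 10 11 12 13 14 15 16 17 18 19 20 21 22 23 24
dp  0  -  -  -  1  -  1  1  1  -  2  2  2  2  2  2  2  3  3  3  3  3  3  3  3
(- denotes ∞ / unreachable)

3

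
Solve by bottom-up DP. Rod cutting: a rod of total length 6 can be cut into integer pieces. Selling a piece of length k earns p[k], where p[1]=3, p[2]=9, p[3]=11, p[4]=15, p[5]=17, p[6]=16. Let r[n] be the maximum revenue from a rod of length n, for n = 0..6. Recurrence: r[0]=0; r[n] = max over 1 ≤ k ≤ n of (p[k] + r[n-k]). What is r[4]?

18

   n    0    1    2    3    4    5    6
r[n]    0    3    9   12   18   21   27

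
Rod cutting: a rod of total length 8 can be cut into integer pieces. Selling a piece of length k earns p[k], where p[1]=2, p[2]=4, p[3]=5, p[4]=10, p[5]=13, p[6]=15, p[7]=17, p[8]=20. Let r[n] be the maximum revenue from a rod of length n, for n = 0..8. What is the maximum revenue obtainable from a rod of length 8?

20

   n    0    1    2    3    4    5    6    7    8
r[n]    0    2    4    6   10   13   15   17   20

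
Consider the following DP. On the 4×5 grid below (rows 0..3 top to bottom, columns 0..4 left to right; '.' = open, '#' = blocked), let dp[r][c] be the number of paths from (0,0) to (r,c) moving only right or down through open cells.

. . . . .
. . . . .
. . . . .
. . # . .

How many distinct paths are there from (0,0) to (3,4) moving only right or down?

r\c   0   1   2   3   4
  0   1   1   1   1   1
  1   1   2   3   4   5
  2   1   3   6  10  15
  3   1   4   0  10  25

25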